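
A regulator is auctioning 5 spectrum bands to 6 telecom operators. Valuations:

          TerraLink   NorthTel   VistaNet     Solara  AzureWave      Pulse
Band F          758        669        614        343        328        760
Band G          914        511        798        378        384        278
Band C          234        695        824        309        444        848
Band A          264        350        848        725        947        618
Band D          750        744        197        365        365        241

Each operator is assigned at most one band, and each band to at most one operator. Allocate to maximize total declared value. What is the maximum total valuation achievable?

Max total: $4189M

Optimal: Pulse→Band F ($760M), TerraLink→Band G ($914M), VistaNet→Band C ($824M), AzureWave→Band A ($947M), NorthTel→Band D ($744M) — total 760+914+824+947+744 = $4189M.
Row-greedy (each operator in turn takes its best remaining band) gives $3293M, worse by 896.
Next-best assignment: TerraLink→Band F, VistaNet→Band G, Pulse→Band C, AzureWave→Band A, NorthTel→Band D = $4095M.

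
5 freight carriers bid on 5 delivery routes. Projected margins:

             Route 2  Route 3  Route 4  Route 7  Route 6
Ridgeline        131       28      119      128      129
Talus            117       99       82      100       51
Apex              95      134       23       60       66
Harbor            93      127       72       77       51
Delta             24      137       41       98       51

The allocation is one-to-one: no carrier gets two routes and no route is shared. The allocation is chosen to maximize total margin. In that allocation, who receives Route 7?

Optimal: Ridgeline→Route 6 ($129k), Talus→Route 2 ($117k), Apex→Route 3 ($134k), Harbor→Route 4 ($72k), Delta→Route 7 ($98k) — total 129+117+134+72+98 = $550k.
Swapping Delta↔Ridgeline (Delta→Route 6 $51k, Ridgeline→Route 7 $128k) loses 48.
Delta's own top route is Route 3 ($137k), but forcing Delta→Route 3 and reassigning the rest optimally gives only $533k — worse by 17.

Delta receives Route 7.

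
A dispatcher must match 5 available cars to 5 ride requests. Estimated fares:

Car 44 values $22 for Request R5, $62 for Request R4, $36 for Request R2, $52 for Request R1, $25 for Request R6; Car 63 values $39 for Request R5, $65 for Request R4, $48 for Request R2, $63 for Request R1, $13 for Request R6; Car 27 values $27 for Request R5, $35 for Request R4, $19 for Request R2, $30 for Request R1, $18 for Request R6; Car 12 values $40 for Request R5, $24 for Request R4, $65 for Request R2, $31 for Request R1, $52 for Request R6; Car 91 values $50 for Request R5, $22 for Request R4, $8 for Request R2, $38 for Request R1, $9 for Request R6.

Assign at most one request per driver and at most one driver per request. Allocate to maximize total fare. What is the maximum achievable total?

Maximum total: $258

Optimal: Car 44→Request R4 ($62), Car 63→Request R1 ($63), Car 27→Request R6 ($18), Car 12→Request R2 ($65), Car 91→Request R5 ($50) — total 62+63+18+65+50 = $258.
Row-greedy (each driver in turn takes its best remaining request) gives $226, worse by 32.
Next-best assignment: Car 44→Request R1, Car 63→Request R4, Car 27→Request R6, Car 12→Request R2, Car 91→Request R5 = $250.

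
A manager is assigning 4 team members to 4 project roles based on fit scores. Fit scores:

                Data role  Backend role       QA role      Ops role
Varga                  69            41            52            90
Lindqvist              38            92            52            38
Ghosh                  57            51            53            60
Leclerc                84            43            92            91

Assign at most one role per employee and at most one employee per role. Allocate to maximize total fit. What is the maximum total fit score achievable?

Maximum total: 331 pts

This is a one-to-one assignment (maximum-weight bipartite matching).
Optimal: Varga→Ops role (90 pts), Lindqvist→Backend role (92 pts), Ghosh→Data role (57 pts), Leclerc→QA role (92 pts) — total 90+92+57+92 = 331 pts.
Column-greedy (each role in turn goes to its best remaining employee) gives 319 pts, worse by 12.
Every other assignment is strictly worse.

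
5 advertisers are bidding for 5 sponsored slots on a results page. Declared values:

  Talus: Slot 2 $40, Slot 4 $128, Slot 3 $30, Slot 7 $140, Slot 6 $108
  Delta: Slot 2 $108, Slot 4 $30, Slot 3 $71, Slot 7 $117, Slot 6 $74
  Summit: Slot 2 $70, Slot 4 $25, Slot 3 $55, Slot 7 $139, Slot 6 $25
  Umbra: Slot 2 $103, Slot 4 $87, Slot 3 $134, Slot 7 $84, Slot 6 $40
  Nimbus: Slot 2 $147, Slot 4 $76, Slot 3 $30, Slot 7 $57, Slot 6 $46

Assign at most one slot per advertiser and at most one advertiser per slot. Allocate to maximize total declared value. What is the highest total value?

Optimal: Talus→Slot 4 ($128), Delta→Slot 6 ($74), Summit→Slot 7 ($139), Umbra→Slot 3 ($134), Nimbus→Slot 2 ($147) — total 128+74+139+134+147 = $622.
Max-entry greedy (repeatedly take the single best remaining cell) gives $520, worse by 102.
No other one-to-one assignment exceeds $622.

Maximum total: $622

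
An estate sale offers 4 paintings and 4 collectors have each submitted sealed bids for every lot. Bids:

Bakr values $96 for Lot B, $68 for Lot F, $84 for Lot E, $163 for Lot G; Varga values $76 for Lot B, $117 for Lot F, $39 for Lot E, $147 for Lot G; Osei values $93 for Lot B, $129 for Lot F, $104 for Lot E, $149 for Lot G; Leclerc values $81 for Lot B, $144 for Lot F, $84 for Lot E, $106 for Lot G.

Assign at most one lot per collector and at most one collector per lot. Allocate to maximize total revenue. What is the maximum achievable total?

Max total: $491

This is a one-to-one assignment (maximum-weight bipartite matching).
Optimal: Bakr→Lot B ($96), Varga→Lot G ($147), Osei→Lot E ($104), Leclerc→Lot F ($144) — total 96+147+104+144 = $491.
Row-greedy (each collector in turn takes its best remaining lot) gives $465, worse by 26.
Next-best assignment: Bakr→Lot G, Varga→Lot B, Osei→Lot E, Leclerc→Lot F = $487.
Swapping Leclerc↔Bakr (Leclerc→Lot B $81, Bakr→Lot F $68) loses 91.
Checked against all permutations: $491 is optimal.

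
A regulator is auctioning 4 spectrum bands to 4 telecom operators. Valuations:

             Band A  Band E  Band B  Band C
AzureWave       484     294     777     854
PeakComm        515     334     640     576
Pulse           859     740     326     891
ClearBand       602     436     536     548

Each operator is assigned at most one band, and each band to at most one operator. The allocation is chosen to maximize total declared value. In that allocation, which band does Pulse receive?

Optimal: AzureWave→Band C ($854M), PeakComm→Band B ($640M), Pulse→Band E ($740M), ClearBand→Band A ($602M) — total 854+640+740+602 = $2836M.
Next-best assignment: AzureWave→Band C, PeakComm→Band B, Pulse→Band A, ClearBand→Band E = $2789M.
Swapping AzureWave↔Pulse (AzureWave→Band E $294M, Pulse→Band C $891M) loses 409.
Checked against all permutations: $2836M is optimal.
Pulse's own top band is Band C ($891M), but forcing Pulse→Band C and reassigning the rest optimally gives only $2619M — worse by 217.

Pulse receives Band E.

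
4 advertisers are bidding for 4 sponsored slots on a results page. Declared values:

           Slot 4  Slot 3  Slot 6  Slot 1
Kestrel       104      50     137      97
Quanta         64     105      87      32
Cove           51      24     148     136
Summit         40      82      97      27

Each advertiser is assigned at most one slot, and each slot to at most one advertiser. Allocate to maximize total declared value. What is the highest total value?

Max total: $442

This is a one-to-one assignment (maximum-weight bipartite matching).
Optimal: Kestrel→Slot 4 ($104), Quanta→Slot 3 ($105), Cove→Slot 1 ($136), Summit→Slot 6 ($97) — total 104+105+136+97 = $442.
Column-greedy (each slot in turn goes to its best remaining advertiser) gives $384, worse by 58.
Swapping Kestrel↔Quanta (Kestrel→Slot 3 $50, Quanta→Slot 4 $64) loses 95.
Every other assignment is strictly worse.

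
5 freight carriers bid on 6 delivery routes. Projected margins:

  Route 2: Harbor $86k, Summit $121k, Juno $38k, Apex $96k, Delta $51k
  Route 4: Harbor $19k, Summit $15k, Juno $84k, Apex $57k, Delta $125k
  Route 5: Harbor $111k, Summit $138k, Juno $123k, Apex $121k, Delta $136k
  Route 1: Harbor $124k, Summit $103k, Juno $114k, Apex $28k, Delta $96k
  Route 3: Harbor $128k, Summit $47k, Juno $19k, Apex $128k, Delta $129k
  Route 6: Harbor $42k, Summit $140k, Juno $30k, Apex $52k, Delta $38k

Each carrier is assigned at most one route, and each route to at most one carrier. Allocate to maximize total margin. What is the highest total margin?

Maximum total: $640k

Optimal: Harbor→Route 1 ($124k), Summit→Route 6 ($140k), Juno→Route 5 ($123k), Apex→Route 3 ($128k), Delta→Route 4 ($125k) — total 124+140+123+128+125 = $640k.
Row-greedy (each carrier in turn takes its best remaining route) gives $612k, worse by 28.
Next-best assignment: Harbor→Route 3, Summit→Route 6, Juno→Route 1, Apex→Route 5, Delta→Route 4 = $628k.
Swapping Delta↔Harbor (Delta→Route 1 $96k, Harbor→Route 4 $19k) loses 134.
Every other assignment is strictly worse.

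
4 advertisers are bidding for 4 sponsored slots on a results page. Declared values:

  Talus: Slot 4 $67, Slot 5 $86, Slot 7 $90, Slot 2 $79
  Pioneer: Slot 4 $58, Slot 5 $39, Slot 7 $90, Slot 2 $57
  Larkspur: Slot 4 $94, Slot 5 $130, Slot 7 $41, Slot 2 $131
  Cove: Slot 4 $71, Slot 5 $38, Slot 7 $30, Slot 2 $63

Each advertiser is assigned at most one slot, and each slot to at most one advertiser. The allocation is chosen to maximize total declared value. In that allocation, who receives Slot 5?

This is a one-to-one assignment (maximum-weight bipartite matching).
Optimal: Talus→Slot 5 ($86), Pioneer→Slot 7 ($90), Larkspur→Slot 2 ($131), Cove→Slot 4 ($71) — total 86+90+131+71 = $378.
Max-entry greedy (repeatedly take the single best remaining cell) gives $331, worse by 47.
Talus's own top slot is Slot 7 ($90), but forcing Talus→Slot 7 and reassigning the rest optimally gives only $348 — worse by 30.

Talus receives Slot 5.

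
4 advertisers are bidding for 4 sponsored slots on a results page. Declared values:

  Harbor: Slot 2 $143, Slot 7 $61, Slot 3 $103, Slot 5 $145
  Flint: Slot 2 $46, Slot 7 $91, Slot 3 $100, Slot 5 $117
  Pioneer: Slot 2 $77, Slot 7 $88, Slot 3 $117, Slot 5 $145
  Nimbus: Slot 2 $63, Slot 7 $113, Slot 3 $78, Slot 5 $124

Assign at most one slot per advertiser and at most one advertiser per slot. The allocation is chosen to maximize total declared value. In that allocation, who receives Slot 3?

Flint receives Slot 3.

Optimal: Harbor→Slot 2 ($143), Flint→Slot 3 ($100), Pioneer→Slot 5 ($145), Nimbus→Slot 7 ($113) — total 143+100+145+113 = $501.
Row-greedy (each advertiser in turn takes its best remaining slot) gives $396, worse by 105.
Swapping Flint↔Nimbus (Flint→Slot 7 $91, Nimbus→Slot 3 $78) loses 44.
No other one-to-one assignment exceeds $501.
Flint's own top slot is Slot 5 ($117), but forcing Flint→Slot 5 and reassigning the rest optimally gives only $490 — worse by 11.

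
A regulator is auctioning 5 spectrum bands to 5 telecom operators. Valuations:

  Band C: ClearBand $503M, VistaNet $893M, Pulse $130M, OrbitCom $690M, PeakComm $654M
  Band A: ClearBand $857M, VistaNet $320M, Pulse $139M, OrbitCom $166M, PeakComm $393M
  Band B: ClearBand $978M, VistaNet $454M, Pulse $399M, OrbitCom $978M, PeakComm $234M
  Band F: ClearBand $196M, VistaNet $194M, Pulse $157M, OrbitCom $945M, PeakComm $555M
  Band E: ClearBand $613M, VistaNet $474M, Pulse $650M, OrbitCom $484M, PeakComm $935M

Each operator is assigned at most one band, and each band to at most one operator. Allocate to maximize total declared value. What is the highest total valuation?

Optimal: ClearBand→Band A ($857M), VistaNet→Band C ($893M), Pulse→Band B ($399M), OrbitCom→Band F ($945M), PeakComm→Band E ($935M) — total 857+893+399+945+935 = $4029M.
Max-entry greedy (repeatedly take the single best remaining cell) gives $3890M, worse by 139.
Next-best assignment: ClearBand→Band A, VistaNet→Band C, Pulse→Band E, OrbitCom→Band B, PeakComm→Band F = $3933M.
No other one-to-one assignment exceeds $4029M.

Max total: $4029M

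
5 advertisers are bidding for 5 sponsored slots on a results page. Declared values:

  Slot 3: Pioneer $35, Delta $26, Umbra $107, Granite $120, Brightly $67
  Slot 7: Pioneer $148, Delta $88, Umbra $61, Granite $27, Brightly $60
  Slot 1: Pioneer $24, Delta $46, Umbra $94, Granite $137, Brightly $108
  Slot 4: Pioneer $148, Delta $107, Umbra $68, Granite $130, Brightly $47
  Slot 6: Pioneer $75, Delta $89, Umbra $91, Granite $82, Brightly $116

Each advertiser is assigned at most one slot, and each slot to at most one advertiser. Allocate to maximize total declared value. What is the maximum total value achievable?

Optimal: Pioneer→Slot 7 ($148), Delta→Slot 4 ($107), Umbra→Slot 3 ($107), Granite→Slot 1 ($137), Brightly→Slot 6 ($116) — total 148+107+107+137+116 = $615.
Column-greedy (each slot in turn goes to its best remaining advertiser) gives $574, worse by 41.
Next-best assignment: Pioneer→Slot 4, Delta→Slot 7, Umbra→Slot 3, Granite→Slot 1, Brightly→Slot 6 = $596.
Checked against all permutations: $615 is optimal.

Maximum total: $615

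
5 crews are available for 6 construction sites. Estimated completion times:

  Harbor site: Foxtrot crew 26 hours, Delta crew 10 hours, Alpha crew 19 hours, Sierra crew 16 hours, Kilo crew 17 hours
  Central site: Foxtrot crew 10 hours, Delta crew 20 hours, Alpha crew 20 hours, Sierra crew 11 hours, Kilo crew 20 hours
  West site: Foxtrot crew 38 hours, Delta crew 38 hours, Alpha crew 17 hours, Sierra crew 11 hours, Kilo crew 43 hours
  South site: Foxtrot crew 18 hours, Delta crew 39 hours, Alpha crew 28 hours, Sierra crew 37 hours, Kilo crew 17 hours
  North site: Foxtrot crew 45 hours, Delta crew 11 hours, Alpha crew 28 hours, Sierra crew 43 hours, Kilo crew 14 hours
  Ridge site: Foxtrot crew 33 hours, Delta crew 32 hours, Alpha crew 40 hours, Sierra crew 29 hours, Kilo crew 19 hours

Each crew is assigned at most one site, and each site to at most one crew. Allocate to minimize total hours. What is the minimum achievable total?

This is the linear assignment problem.
Optimal: Foxtrot crew→Central site (10 hours), Delta crew→North site (11 hours), Alpha crew→Harbor site (19 hours), Sierra crew→West site (11 hours), Kilo crew→South site (17 hours) — total 10+11+19+11+17 = 68 hours.
Min-entry greedy (repeatedly take the single cheapest remaining cell) gives 73 hours, worse by 5.
Checked against all permutations: 68 hours is optimal.

Min total: 68 hours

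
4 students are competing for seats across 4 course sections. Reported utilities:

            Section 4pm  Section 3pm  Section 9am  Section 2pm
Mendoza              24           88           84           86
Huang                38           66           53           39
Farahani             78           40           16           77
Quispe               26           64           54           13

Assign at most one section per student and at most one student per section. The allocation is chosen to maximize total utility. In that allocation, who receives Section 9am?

Quispe receives Section 9am.

Optimal: Mendoza→Section 2pm (86 points), Huang→Section 3pm (66 points), Farahani→Section 4pm (78 points), Quispe→Section 9am (54 points) — total 86+66+78+54 = 284 points.
Max-entry greedy (repeatedly take the single best remaining cell) gives 259 points, worse by 25.
Next-best assignment: Mendoza→Section 2pm, Huang→Section 9am, Farahani→Section 4pm, Quispe→Section 3pm = 281 points.
Swapping Farahani↔Mendoza (Farahani→Section 2pm 77 points, Mendoza→Section 4pm 24 points) loses 63.
Quispe's own top section is Section 3pm (64 points), but forcing Quispe→Section 3pm and reassigning the rest optimally gives only 281 points — worse by 3.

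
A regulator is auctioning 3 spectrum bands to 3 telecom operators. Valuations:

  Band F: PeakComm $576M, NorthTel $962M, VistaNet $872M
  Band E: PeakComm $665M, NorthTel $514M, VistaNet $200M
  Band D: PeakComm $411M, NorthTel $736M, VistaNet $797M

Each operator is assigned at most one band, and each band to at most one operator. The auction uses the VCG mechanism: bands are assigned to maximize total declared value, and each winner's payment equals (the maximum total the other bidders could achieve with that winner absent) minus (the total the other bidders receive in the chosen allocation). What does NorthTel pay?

Efficient allocation: PeakComm→Band E ($665M), NorthTel→Band F ($962M), VistaNet→Band D ($797M); total welfare W = $2424M.
NorthTel receives Band F at value $962M, so the others get W − 962 = $1462M.
Without NorthTel: best allocation of the remaining 2 bidders over all 3 bands is PeakComm→Band E ($665M), VistaNet→Band F ($872M), total $1537M.
VCG payment = (others' best without NorthTel) − (others' welfare with NorthTel) = 1537 − 1462 = $75M.

NorthTel pays $75M.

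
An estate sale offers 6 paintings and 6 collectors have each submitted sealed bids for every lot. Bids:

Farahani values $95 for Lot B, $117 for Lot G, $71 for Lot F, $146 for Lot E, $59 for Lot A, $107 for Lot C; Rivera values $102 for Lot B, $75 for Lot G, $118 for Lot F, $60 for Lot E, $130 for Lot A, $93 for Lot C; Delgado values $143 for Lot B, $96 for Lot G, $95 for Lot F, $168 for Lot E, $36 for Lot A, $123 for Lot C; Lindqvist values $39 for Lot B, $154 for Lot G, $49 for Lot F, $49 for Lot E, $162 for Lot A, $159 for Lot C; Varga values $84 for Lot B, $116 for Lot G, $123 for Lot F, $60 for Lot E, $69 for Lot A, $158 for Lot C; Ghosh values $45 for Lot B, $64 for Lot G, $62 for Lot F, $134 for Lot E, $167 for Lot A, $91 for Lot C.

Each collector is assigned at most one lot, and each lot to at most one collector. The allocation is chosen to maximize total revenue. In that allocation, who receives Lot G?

Optimal: Farahani→Lot E ($146), Rivera→Lot F ($118), Delgado→Lot B ($143), Lindqvist→Lot G ($154), Varga→Lot C ($158), Ghosh→Lot A ($167) — total 146+118+143+154+158+167 = $886.
Column-greedy (each lot in turn goes to its best remaining collector) gives $826, worse by 60.
Every other assignment is strictly worse.
Lindqvist's own top lot is Lot A ($162), but forcing Lindqvist→Lot A and reassigning the rest optimally gives only $832 — worse by 54.

Lindqvist receives Lot G.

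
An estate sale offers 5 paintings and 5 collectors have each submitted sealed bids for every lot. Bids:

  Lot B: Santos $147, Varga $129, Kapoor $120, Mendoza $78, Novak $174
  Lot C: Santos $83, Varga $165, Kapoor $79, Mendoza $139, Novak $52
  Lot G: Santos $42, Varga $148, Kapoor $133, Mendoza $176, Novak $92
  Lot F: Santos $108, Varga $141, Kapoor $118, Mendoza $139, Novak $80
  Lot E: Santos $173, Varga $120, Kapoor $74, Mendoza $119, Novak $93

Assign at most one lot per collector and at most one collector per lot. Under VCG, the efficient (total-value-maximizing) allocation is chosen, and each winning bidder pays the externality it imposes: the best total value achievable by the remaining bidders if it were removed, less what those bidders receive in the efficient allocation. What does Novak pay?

Efficient allocation: Santos→Lot E ($173), Varga→Lot C ($165), Kapoor→Lot F ($118), Mendoza→Lot G ($176), Novak→Lot B ($174); total welfare W = $806.
Novak receives Lot B at value $174, so the others get W − 174 = $632.
Without Novak: best allocation of the remaining 4 bidders over all 5 lots is Santos→Lot E ($173), Varga→Lot C ($165), Kapoor→Lot B ($120), Mendoza→Lot G ($176), total $634.
VCG payment = (others' best without Novak) − (others' welfare with Novak) = 634 − 632 = $2.

Novak pays $2.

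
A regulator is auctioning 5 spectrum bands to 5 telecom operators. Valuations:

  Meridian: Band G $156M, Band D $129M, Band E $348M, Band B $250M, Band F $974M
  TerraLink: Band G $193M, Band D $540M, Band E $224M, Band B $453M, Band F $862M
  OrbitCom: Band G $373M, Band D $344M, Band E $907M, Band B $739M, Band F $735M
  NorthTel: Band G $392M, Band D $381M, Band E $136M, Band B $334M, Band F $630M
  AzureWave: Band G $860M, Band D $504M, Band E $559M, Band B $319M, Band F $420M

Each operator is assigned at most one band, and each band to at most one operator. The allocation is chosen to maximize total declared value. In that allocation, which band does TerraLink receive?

TerraLink receives Band D.

This is a one-to-one assignment (maximum-weight bipartite matching).
Optimal: Meridian→Band F ($974M), TerraLink→Band D ($540M), OrbitCom→Band E ($907M), NorthTel→Band B ($334M), AzureWave→Band G ($860M) — total 974+540+907+334+860 = $3615M.
Row-greedy (each operator in turn takes its best remaining band) gives $3132M, worse by 483.
No other one-to-one assignment exceeds $3615M.
TerraLink's own top band is Band F ($862M), but forcing TerraLink→Band F and reassigning the rest optimally gives only $3260M — worse by 355.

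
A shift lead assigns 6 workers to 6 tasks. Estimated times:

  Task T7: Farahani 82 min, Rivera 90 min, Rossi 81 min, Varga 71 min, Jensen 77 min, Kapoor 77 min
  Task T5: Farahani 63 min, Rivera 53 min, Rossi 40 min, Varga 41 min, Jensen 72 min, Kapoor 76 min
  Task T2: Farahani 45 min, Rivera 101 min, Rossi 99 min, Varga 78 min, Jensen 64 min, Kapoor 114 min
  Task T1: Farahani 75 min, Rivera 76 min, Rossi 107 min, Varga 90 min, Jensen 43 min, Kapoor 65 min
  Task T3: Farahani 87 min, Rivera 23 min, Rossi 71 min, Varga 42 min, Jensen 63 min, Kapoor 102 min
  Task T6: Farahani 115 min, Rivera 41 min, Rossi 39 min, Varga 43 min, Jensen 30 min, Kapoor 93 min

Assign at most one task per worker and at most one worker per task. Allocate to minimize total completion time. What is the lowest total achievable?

Optimal: Farahani→Task T2 (45 min), Rivera→Task T3 (23 min), Rossi→Task T6 (39 min), Varga→Task T5 (41 min), Jensen→Task T1 (43 min), Kapoor→Task T7 (77 min) — total 45+23+39+41+43+77 = 268 min.
Min-entry greedy (repeatedly take the single cheapest remaining cell) gives 274 min, worse by 6.
Next-best assignment: Farahani→Task T2, Rivera→Task T3, Rossi→Task T5, Varga→Task T6, Jensen→Task T1, Kapoor→Task T7 = 271 min.

Min total: 268 min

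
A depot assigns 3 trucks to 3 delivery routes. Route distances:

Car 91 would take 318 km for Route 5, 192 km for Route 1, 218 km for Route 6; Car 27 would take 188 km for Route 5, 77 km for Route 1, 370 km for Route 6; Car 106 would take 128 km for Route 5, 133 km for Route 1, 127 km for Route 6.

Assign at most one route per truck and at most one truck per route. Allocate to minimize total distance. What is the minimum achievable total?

Optimal: Car 91→Route 6 (218 km), Car 27→Route 1 (77 km), Car 106→Route 5 (128 km) — total 218+77+128 = 423 km.
Min-entry greedy (repeatedly take the single cheapest remaining cell) gives 522 km, worse by 99.
Next-best assignment: Car 91→Route 1, Car 27→Route 5, Car 106→Route 6 = 507 km.
Every other assignment is strictly worse.

Minimum total: 423 km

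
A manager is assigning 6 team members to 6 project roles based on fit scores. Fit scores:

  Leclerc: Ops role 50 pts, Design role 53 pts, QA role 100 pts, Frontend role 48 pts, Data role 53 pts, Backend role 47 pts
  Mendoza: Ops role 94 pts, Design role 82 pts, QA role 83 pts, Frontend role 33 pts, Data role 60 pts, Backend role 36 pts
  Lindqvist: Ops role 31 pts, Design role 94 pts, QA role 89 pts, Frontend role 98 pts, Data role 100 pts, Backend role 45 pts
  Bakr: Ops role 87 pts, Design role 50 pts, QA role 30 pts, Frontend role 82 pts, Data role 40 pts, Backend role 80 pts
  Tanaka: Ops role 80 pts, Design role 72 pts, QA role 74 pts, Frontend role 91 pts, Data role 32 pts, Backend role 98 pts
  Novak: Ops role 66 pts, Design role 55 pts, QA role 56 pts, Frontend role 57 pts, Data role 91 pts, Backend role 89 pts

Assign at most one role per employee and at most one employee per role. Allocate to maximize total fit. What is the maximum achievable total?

Optimal: Leclerc→QA role (100 pts), Mendoza→Ops role (94 pts), Lindqvist→Design role (94 pts), Bakr→Frontend role (82 pts), Tanaka→Backend role (98 pts), Novak→Data role (91 pts) — total 100+94+94+82+98+91 = 559 pts.
Column-greedy (each role in turn goes to its best remaining employee) gives 550 pts, worse by 9.
Next-best assignment: Leclerc→QA role, Mendoza→Design role, Lindqvist→Frontend role, Bakr→Ops role, Tanaka→Backend role, Novak→Data role = 556 pts.

Maximum total: 559 pts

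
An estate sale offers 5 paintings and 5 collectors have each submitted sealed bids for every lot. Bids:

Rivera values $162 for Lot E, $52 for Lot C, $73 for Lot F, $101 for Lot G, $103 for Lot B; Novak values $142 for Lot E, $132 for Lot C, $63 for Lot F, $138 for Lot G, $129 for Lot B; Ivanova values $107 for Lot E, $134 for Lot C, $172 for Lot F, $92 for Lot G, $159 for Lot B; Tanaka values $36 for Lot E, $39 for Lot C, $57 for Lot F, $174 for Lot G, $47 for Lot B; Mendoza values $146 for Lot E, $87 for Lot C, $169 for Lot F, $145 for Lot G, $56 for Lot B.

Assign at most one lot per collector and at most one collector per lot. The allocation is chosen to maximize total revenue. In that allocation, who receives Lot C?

Novak receives Lot C.

This is the linear assignment problem.
Optimal: Rivera→Lot E ($162), Novak→Lot C ($132), Ivanova→Lot B ($159), Tanaka→Lot G ($174), Mendoza→Lot F ($169) — total 162+132+159+174+169 = $796.
Row-greedy (each collector in turn takes its best remaining lot) gives $606, worse by 190.
No other one-to-one assignment exceeds $796.
Novak's own top lot is Lot E ($142), but forcing Novak→Lot E and reassigning the rest optimally gives only $722 — worse by 74.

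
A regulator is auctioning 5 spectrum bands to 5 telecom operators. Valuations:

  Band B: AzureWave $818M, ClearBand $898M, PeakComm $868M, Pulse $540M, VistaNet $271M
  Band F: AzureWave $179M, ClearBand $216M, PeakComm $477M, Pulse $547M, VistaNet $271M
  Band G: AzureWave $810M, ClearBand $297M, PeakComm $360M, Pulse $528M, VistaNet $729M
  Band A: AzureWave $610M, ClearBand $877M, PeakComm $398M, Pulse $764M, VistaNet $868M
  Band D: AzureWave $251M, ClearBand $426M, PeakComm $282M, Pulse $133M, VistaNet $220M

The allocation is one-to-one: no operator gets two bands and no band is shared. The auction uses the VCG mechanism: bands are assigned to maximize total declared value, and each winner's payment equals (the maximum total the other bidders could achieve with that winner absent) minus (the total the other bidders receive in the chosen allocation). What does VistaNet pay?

VistaNet pays $451M.

Efficient allocation: AzureWave→Band G ($810M), ClearBand→Band D ($426M), PeakComm→Band B ($868M), Pulse→Band F ($547M), VistaNet→Band A ($868M); total welfare W = $3519M.
VistaNet receives Band A at value $868M, so the others get W − 868 = $2651M.
Without VistaNet: best allocation of the remaining 4 bidders over all 5 bands is AzureWave→Band G ($810M), ClearBand→Band A ($877M), PeakComm→Band B ($868M), Pulse→Band F ($547M), total $3102M.
VCG payment = (others' best without VistaNet) − (others' welfare with VistaNet) = 3102 − 2651 = $451M.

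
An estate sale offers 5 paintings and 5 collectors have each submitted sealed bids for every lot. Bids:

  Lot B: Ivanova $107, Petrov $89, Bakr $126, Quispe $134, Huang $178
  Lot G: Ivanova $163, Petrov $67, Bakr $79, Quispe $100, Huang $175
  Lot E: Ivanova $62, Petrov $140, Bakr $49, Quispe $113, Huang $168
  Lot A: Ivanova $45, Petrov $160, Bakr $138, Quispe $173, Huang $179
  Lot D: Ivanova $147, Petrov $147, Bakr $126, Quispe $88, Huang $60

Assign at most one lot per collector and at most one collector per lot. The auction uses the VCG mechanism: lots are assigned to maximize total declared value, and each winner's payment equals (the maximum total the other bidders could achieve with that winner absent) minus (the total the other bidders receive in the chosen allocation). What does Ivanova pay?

Efficient allocation: Ivanova→Lot G ($163), Petrov→Lot E ($140), Bakr→Lot D ($126), Quispe→Lot A ($173), Huang→Lot B ($178); total welfare W = $780.
Ivanova receives Lot G at value $163, so the others get W − 163 = $617.
Without Ivanova: best allocation of the remaining 4 bidders over all 5 lots is Petrov→Lot D ($147), Bakr→Lot B ($126), Quispe→Lot A ($173), Huang→Lot G ($175), total $621.
VCG payment = (others' best without Ivanova) − (others' welfare with Ivanova) = 621 − 617 = $4.

Ivanova pays $4.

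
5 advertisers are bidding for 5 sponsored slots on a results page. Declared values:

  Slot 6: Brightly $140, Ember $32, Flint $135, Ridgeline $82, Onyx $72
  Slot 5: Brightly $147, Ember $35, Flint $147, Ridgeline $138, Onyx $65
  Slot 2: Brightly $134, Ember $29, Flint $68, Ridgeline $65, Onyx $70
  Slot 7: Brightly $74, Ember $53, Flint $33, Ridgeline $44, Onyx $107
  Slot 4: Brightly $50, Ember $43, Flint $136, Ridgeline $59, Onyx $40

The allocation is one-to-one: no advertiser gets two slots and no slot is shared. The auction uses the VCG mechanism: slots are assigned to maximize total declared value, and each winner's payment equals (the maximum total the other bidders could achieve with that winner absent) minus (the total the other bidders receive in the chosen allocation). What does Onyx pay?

Efficient allocation: Brightly→Slot 2 ($134), Ember→Slot 4 ($43), Flint→Slot 6 ($135), Ridgeline→Slot 5 ($138), Onyx→Slot 7 ($107); total welfare W = $557.
Onyx receives Slot 7 at value $107, so the others get W − 107 = $450.
Without Onyx: best allocation of the remaining 4 bidders over all 5 slots is Brightly→Slot 6 ($140), Ember→Slot 7 ($53), Flint→Slot 4 ($136), Ridgeline→Slot 5 ($138), total $467.
VCG payment = (others' best without Onyx) − (others' welfare with Onyx) = 467 − 450 = $17.

Onyx pays $17.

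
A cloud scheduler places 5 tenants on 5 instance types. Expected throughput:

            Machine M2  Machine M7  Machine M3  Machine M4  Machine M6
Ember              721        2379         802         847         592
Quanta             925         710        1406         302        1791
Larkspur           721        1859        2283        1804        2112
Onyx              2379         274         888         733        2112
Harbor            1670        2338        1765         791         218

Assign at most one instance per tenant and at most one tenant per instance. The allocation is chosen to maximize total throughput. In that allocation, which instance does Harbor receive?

Harbor receives Machine M3.

Treat this as an assignment problem: match each tenant to one instance.
Optimal: Ember→Machine M7 (2379 ops/s), Quanta→Machine M6 (1791 ops/s), Larkspur→Machine M4 (1804 ops/s), Onyx→Machine M2 (2379 ops/s), Harbor→Machine M3 (1765 ops/s) — total 2379+1791+1804+2379+1765 = 10118 ops/s.
Row-greedy (each tenant in turn takes its best remaining instance) gives 9623 ops/s, worse by 495.
Next-best assignment: Ember→Machine M4, Quanta→Machine M6, Larkspur→Machine M3, Onyx→Machine M2, Harbor→Machine M7 = 9638 ops/s.
Harbor's own top instance is Machine M7 (2338 ops/s), but forcing Harbor→Machine M7 and reassigning the rest optimally gives only 9638 ops/s — worse by 480.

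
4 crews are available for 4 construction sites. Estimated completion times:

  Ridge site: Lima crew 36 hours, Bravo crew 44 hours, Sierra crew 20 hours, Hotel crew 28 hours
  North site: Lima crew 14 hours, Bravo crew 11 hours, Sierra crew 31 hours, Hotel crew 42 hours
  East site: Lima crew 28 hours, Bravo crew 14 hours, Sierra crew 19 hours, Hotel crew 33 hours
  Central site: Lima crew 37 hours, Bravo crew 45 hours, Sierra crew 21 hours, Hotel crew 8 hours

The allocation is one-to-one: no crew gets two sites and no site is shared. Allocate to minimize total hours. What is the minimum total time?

Min total: 56 hours

This is a one-to-one assignment (minimum-cost bipartite matching).
Optimal: Lima crew→North site (14 hours), Bravo crew→East site (14 hours), Sierra crew→Ridge site (20 hours), Hotel crew→Central site (8 hours) — total 14+14+20+8 = 56 hours.
Min-entry greedy (repeatedly take the single cheapest remaining cell) gives 74 hours, worse by 18.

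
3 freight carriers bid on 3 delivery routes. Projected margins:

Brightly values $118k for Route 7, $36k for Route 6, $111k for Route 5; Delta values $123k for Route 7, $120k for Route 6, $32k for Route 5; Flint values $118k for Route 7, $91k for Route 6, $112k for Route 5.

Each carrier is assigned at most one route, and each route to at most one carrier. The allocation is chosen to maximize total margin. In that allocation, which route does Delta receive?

Delta receives Route 6.

Optimal: Brightly→Route 7 ($118k), Delta→Route 6 ($120k), Flint→Route 5 ($112k) — total 118+120+112 = $350k.
Column-greedy (each route in turn goes to its best remaining carrier) gives $325k, worse by 25.
Next-best assignment: Brightly→Route 5, Delta→Route 6, Flint→Route 7 = $349k.
Delta's own top route is Route 7 ($123k), but forcing Delta→Route 7 and reassigning the rest optimally gives only $325k — worse by 25.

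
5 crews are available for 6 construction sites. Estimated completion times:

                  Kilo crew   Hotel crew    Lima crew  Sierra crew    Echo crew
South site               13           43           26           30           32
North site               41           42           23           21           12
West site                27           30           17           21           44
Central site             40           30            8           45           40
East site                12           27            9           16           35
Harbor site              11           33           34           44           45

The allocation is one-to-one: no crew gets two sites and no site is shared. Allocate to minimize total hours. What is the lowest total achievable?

Minimum total: 77 hours

Optimal: Kilo crew→Harbor site (11 hours), Hotel crew→West site (30 hours), Lima crew→Central site (8 hours), Sierra crew→East site (16 hours), Echo crew→North site (12 hours) — total 11+30+8+16+12 = 77 hours.
Every other assignment is strictly worse.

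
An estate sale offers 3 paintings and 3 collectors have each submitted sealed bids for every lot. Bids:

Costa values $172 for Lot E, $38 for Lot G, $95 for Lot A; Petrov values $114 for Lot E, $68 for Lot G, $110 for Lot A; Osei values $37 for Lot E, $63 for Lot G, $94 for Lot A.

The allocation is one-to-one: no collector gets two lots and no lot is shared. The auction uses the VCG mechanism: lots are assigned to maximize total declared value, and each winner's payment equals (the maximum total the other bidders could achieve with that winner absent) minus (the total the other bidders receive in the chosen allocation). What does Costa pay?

Efficient allocation: Costa→Lot E ($172), Petrov→Lot A ($110), Osei→Lot G ($63); total welfare W = $345.
Costa receives Lot E at value $172, so the others get W − 172 = $173.
Without Costa: best allocation of the remaining 2 bidders over all 3 lots is Petrov→Lot E ($114), Osei→Lot A ($94), total $208.
VCG payment = (others' best without Costa) − (others' welfare with Costa) = 208 − 173 = $35.

Costa pays $35.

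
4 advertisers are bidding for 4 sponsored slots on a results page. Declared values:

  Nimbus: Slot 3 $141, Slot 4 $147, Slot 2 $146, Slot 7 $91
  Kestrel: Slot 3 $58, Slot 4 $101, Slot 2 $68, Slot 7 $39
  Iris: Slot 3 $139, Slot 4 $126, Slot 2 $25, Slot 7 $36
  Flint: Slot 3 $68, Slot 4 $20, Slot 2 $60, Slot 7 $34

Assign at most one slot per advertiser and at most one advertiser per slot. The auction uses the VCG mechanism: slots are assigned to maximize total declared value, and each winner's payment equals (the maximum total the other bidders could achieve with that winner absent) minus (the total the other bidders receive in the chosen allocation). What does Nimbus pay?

Nimbus pays $26.

Efficient allocation: Nimbus→Slot 2 ($146), Kestrel→Slot 4 ($101), Iris→Slot 3 ($139), Flint→Slot 7 ($34); total welfare W = $420.
Nimbus receives Slot 2 at value $146, so the others get W − 146 = $274.
Without Nimbus: best allocation of the remaining 3 bidders over all 4 slots is Kestrel→Slot 4 ($101), Iris→Slot 3 ($139), Flint→Slot 2 ($60), total $300.
VCG payment = (others' best without Nimbus) − (others' welfare with Nimbus) = 300 − 274 = $26.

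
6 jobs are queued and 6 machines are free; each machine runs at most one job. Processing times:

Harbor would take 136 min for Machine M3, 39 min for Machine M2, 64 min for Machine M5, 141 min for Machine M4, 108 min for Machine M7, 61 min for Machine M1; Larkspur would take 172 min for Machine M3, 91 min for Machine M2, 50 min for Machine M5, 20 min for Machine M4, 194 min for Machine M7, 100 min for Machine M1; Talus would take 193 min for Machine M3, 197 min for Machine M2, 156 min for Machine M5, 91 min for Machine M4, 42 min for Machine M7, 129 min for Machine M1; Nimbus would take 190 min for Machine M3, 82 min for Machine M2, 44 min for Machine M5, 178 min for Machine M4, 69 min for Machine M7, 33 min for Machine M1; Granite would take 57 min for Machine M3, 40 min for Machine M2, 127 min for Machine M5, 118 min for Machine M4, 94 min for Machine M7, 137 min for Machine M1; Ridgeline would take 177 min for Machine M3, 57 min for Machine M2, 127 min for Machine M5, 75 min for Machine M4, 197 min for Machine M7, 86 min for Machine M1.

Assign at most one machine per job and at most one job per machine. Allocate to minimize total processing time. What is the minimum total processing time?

Min total: 273 min

This is a one-to-one assignment (minimum-cost bipartite matching).
Optimal: Harbor→Machine M5 (64 min), Larkspur→Machine M4 (20 min), Talus→Machine M7 (42 min), Nimbus→Machine M1 (33 min), Granite→Machine M3 (57 min), Ridgeline→Machine M2 (57 min) — total 64+20+42+33+57+57 = 273 min.
Min-entry greedy (repeatedly take the single cheapest remaining cell) gives 318 min, worse by 45.
Swapping Granite↔Harbor (Granite→Machine M5 127 min, Harbor→Machine M3 136 min) adds 142.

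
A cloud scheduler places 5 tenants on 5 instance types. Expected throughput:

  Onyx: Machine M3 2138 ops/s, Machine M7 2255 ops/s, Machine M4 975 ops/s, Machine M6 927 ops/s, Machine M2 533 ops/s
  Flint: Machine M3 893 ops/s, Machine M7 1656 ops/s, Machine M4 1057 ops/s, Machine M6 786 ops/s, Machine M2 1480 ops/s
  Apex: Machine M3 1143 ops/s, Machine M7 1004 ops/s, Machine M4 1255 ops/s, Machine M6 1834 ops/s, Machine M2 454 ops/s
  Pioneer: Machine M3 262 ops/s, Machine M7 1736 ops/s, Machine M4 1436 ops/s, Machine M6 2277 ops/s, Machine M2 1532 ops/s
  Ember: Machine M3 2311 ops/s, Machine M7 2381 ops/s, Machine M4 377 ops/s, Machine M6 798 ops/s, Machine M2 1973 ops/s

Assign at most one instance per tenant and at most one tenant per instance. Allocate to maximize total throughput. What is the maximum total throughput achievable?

Optimal: Onyx→Machine M7 (2255 ops/s), Flint→Machine M2 (1480 ops/s), Apex→Machine M4 (1255 ops/s), Pioneer→Machine M6 (2277 ops/s), Ember→Machine M3 (2311 ops/s) — total 2255+1480+1255+2277+2311 = 9578 ops/s.
Max-entry greedy (repeatedly take the single best remaining cell) gives 9531 ops/s, worse by 47.
Next-best assignment: Onyx→Machine M3, Flint→Machine M2, Apex→Machine M4, Pioneer→Machine M6, Ember→Machine M7 = 9531 ops/s.

Maximum total: 9578 ops/s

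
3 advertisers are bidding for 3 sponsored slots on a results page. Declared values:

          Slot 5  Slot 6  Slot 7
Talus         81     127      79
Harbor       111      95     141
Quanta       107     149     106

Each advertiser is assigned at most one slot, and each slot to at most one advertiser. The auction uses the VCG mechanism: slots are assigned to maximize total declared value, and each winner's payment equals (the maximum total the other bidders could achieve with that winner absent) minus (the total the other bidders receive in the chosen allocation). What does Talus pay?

Efficient allocation: Talus→Slot 6 ($127), Harbor→Slot 7 ($141), Quanta→Slot 5 ($107); total welfare W = $375.
Talus receives Slot 6 at value $127, so the others get W − 127 = $248.
Without Talus: best allocation of the remaining 2 bidders over all 3 slots is Harbor→Slot 7 ($141), Quanta→Slot 6 ($149), total $290.
VCG payment = (others' best without Talus) − (others' welfare with Talus) = 290 − 248 = $42.

Talus pays $42.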